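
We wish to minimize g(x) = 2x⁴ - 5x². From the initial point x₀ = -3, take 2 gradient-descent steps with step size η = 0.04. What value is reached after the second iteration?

-21.79308288

g′(x) = 8x³ - 10x
Step 1: g′(-3) = -186; x₁ = -3 − 0.04·(-186) = 4.44
Step 2: g′(4.44) = 655.827072; x₂ = 4.44 − 0.04·655.827072 = -21.79308288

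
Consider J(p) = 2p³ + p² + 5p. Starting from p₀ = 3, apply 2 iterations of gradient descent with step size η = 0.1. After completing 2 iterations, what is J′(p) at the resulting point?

664.235

J′(p) = 6p² + 2p + 5
p₁ = 3 − 0.1·65 = -3.5
p₂ = -3.5 − 0.1·71.5 = -10.65
J′(p) at (-10.65) = 664.235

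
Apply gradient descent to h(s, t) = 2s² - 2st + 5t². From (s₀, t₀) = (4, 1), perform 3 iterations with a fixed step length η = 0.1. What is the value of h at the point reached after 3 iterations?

∇h = (4s - 2t, -2s + 10t)
Step 1: at (4, 1), ∇h = (14, 2) → (4, 1) − 0.1·(14, 2) = (2.6, 0.8)
Step 2: at (2.6, 0.8), ∇h = (8.8, 2.8) → (2.6, 0.8) − 0.1·(8.8, 2.8) = (1.72, 0.52)
Step 3: at (1.72, 0.52), ∇h = (5.84, 1.76) → (1.72, 0.52) − 0.1·(5.84, 1.76) = (1.136, 0.344)
h(1.136, 0.344) = 2.391104

2.391104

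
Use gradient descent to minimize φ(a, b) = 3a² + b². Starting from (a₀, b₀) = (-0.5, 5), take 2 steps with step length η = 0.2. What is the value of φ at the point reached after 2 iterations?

∇φ = (6a, 2b)
(a₁, b₁) = (-0.5, 5) − 0.2·(-3, 10) = (0.1, 3)
(a₂, b₂) = (0.1, 3) − 0.2·(0.6, 6) = (-0.02, 1.8)
φ(-0.02, 1.8) = 3.2412

3.2412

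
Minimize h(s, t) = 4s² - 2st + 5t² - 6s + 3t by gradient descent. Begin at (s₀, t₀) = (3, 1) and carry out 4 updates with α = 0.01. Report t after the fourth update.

∇h = (8s - 2t - 6, -2s + 10t + 3)
(s₁, t₁) = (3, 1) − 0.01·(16, 7) = (2.84, 0.93)
(s₂, t₂) = (2.84, 0.93) − 0.01·(14.86, 6.62) = (2.6914, 0.8638)
(s₃, t₃) = (2.6914, 0.8638) − 0.01·(13.8036, 6.2552) = (2.553364, 0.801248)
(s₄, t₄) = (2.553364, 0.801248) − 0.01·(12.824416, 5.905752) = (2.42511984, 0.74219048)
t = 0.74219048

0.74219048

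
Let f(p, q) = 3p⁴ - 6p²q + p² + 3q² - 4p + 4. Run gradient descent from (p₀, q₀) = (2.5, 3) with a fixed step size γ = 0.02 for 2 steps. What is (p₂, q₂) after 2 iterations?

∇f = (12p³ - 12pq + 2p - 4, -6p² + 6q)
Step 1: at (2.5, 3), ∇f = (98.5, -19.5) → (2.5, 3) − 0.02·(98.5, -19.5) = (0.53, 3.39)
Step 2: at (0.53, 3.39), ∇f = (-22.713876, 18.6546) → (0.53, 3.39) − 0.02·(-22.713876, 18.6546) = (0.98427752, 3.016908)

(0.98427752, 3.016908)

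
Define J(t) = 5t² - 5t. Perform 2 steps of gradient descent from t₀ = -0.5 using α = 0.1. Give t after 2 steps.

J′(t) = 10t - 5
Step 1: J′(-0.5) = -10; t₁ = -0.5 − 0.1·(-10) = 0.5
Step 2: J′(0.5) = 0; t₂ = 0.5 − 0.1·0 = 0.5

0.5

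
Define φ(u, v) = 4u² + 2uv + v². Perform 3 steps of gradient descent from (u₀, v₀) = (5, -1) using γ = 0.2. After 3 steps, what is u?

∇φ = (8u + 2v, 2u + 2v)
(u₁, v₁) = (5, -1) − 0.2·(38, 8) = (-2.6, -2.6)
(u₂, v₂) = (-2.6, -2.6) − 0.2·(-26, -10.4) = (2.6, -0.52)
(u₃, v₃) = (2.6, -0.52) − 0.2·(19.76, 4.16) = (-1.352, -1.352)
u = -1.352

-1.352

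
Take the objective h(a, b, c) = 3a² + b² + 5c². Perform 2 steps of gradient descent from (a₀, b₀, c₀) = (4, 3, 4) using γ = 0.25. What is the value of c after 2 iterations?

∇h = (6a, 2b, 10c)
Step 1: at (4, 3, 4), ∇h = (24, 6, 40) → (4, 3, 4) − 0.25·(24, 6, 40) = (-2, 1.5, -6)
Step 2: at (-2, 1.5, -6), ∇h = (-12, 3, -60) → (-2, 1.5, -6) − 0.25·(-12, 3, -60) = (1, 0.75, 9)
c = 9

9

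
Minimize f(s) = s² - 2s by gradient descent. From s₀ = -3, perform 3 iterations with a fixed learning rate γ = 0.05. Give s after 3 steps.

f′(s) = 2s - 2
Step 1: f′(-3) = -8; s₁ = -3 − 0.05·(-8) = -2.6
Step 2: f′(-2.6) = -7.2; s₂ = -2.6 − 0.05·(-7.2) = -2.24
Step 3: f′(-2.24) = -6.48; s₃ = -2.24 − 0.05·(-6.48) = -1.916

-1.916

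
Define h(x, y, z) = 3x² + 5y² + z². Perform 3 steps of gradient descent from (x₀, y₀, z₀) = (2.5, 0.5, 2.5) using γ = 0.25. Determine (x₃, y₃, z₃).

∇h = (6x, 10y, 2z)
Step 1: at (2.5, 0.5, 2.5), ∇h = (15, 5, 5) → (2.5, 0.5, 2.5) − 0.25·(15, 5, 5) = (-1.25, -0.75, 1.25)
Step 2: at (-1.25, -0.75, 1.25), ∇h = (-7.5, -7.5, 2.5) → (-1.25, -0.75, 1.25) − 0.25·(-7.5, -7.5, 2.5) = (0.625, 1.125, 0.625)
Step 3: at (0.625, 1.125, 0.625), ∇h = (3.75, 11.25, 1.25) → (0.625, 1.125, 0.625) − 0.25·(3.75, 11.25, 1.25) = (-0.3125, -1.6875, 0.3125)

(-0.3125, -1.6875, 0.3125)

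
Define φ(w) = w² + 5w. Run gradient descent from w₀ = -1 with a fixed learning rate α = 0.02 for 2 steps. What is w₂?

-1.1176

φ′(w) = 2w + 5
w₁ = -1 − 0.02·3 = -1.06
w₂ = -1.06 − 0.02·2.88 = -1.1176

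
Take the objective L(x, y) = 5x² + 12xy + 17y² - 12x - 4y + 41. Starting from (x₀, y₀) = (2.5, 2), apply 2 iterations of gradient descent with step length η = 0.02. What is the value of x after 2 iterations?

∇L = (10x + 12y - 12, 12x + 34y - 4)
(x₁, y₁) = (2.5, 2) − 0.02·(37, 94) = (1.76, 0.12)
(x₂, y₂) = (1.76, 0.12) − 0.02·(7.04, 21.2) = (1.6192, -0.304)
x = 1.6192

1.6192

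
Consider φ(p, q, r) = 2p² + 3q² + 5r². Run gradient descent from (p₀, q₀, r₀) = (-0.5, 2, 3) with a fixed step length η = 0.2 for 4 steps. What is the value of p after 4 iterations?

∇φ = (4p, 6q, 10r)
Step 1: at (-0.5, 2, 3), ∇φ = (-2, 12, 30) → (-0.5, 2, 3) − 0.2·(-2, 12, 30) = (-0.1, -0.4, -3)
Step 2: at (-0.1, -0.4, -3), ∇φ = (-0.4, -2.4, -30) → (-0.1, -0.4, -3) − 0.2·(-0.4, -2.4, -30) = (-0.02, 0.08, 3)
Step 3: at (-0.02, 0.08, 3), ∇φ = (-0.08, 0.48, 30) → (-0.02, 0.08, 3) − 0.2·(-0.08, 0.48, 30) = (-0.004, -0.016, -3)
Step 4: at (-0.004, -0.016, -3), ∇φ = (-0.016, -0.096, -30) → (-0.004, -0.016, -3) − 0.2·(-0.016, -0.096, -30) = (-0.0008, 0.0032, 3)
p = -0.0008

-0.0008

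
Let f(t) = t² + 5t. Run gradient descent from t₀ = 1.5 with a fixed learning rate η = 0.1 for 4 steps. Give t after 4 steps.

-0.8616

f′(t) = 2t + 5
Step 1: f′(1.5) = 8; t₁ = 1.5 − 0.1·8 = 0.7
Step 2: f′(0.7) = 6.4; t₂ = 0.7 − 0.1·6.4 = 0.06
Step 3: f′(0.06) = 5.12; t₃ = 0.06 − 0.1·5.12 = -0.452
Step 4: f′(-0.452) = 4.096; t₄ = -0.452 − 0.1·4.096 = -0.8616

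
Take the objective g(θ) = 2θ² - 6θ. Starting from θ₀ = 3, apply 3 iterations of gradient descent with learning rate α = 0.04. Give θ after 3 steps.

2.389056

g′(θ) = 4θ - 6
Step 1: g′(3) = 6; θ₁ = 3 − 0.04·6 = 2.76
Step 2: g′(2.76) = 5.04; θ₂ = 2.76 − 0.04·5.04 = 2.5584
Step 3: g′(2.5584) = 4.2336; θ₃ = 2.5584 − 0.04·4.2336 = 2.389056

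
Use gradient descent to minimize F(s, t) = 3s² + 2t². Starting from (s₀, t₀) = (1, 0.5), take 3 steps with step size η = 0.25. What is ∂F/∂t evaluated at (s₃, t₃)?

∇F = (6s, 4t)
Step 1: at (1, 0.5), ∇F = (6, 2) → (1, 0.5) − 0.25·(6, 2) = (-0.5, 0)
Step 2: at (-0.5, 0), ∇F = (-3, 0) → (-0.5, 0) − 0.25·(-3, 0) = (0.25, 0)
Step 3: at (0.25, 0), ∇F = (1.5, 0) → (0.25, 0) − 0.25·(1.5, 0) = (-0.125, 0)
∂F/∂t at (-0.125, 0) = 0

0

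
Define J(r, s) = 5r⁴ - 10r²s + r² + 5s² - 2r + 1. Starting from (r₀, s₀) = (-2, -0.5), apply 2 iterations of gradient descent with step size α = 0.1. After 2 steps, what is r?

∇J = (20r³ - 20rs + 2r - 2, -10r² + 10s)
Step 1: at (-2, -0.5), ∇J = (-186, -45) → (-2, -0.5) − 0.1·(-186, -45) = (16.6, 4)
Step 2: at (16.6, 4), ∇J = (90189.12, -2715.6) → (16.6, 4) − 0.1·(90189.12, -2715.6) = (-9002.312, 275.56)
r = -9002.312

-9002.312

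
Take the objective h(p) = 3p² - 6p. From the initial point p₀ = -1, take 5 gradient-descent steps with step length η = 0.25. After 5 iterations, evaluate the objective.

h′(p) = 6p - 6
Step 1: h′(-1) = -12; p₁ = -1 − 0.25·(-12) = 2
Step 2: h′(2) = 6; p₂ = 2 − 0.25·6 = 0.5
Step 3: h′(0.5) = -3; p₃ = 0.5 − 0.25·(-3) = 1.25
Step 4: h′(1.25) = 1.5; p₄ = 1.25 − 0.25·1.5 = 0.875
Step 5: h′(0.875) = -0.75; p₅ = 0.875 − 0.25·(-0.75) = 1.0625
h(1.0625) = -2.98828125

-2.98828125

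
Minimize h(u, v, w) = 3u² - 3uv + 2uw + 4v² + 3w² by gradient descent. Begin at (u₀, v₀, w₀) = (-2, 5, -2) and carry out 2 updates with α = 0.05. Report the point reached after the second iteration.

(0.21, 1.5525, -0.795)

∇h = (6u - 3v + 2w, -3u + 8v, 2u + 6w)
(u₁, v₁, w₁) = (-2, 5, -2) − 0.05·(-31, 46, -16) = (-0.45, 2.7, -1.2)
(u₂, v₂, w₂) = (-0.45, 2.7, -1.2) − 0.05·(-13.2, 22.95, -8.1) = (0.21, 1.5525, -0.795)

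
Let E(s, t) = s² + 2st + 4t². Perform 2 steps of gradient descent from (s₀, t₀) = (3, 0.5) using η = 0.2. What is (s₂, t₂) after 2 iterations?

∇E = (2s + 2t, 2s + 8t)
Step 1: at (3, 0.5), ∇E = (7, 10) → (3, 0.5) − 0.2·(7, 10) = (1.6, -1.5)
Step 2: at (1.6, -1.5), ∇E = (0.2, -8.8) → (1.6, -1.5) − 0.2·(0.2, -8.8) = (1.56, 0.26)

(1.56, 0.26)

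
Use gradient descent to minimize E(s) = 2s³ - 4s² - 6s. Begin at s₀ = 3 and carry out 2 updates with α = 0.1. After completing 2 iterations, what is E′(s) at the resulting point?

E′(s) = 6s² - 8s - 6
s₁ = 3 − 0.1·24 = 0.6
s₂ = 0.6 − 0.1·(-8.64) = 1.464
E′(s) at (1.464) = -4.852224

-4.852224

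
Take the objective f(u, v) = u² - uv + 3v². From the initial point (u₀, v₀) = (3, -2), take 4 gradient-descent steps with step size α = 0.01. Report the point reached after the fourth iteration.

(2.69796939, -1.45636274)

∇f = (2u - v, -u + 6v)
Step 1: at (3, -2), ∇f = (8, -15) → (3, -2) − 0.01·(8, -15) = (2.92, -1.85)
Step 2: at (2.92, -1.85), ∇f = (7.69, -14.02) → (2.92, -1.85) − 0.01·(7.69, -14.02) = (2.8431, -1.7098)
Step 3: at (2.8431, -1.7098), ∇f = (7.396, -13.1019) → (2.8431, -1.7098) − 0.01·(7.396, -13.1019) = (2.76914, -1.578781)
Step 4: at (2.76914, -1.578781), ∇f = (7.117061, -12.241826) → (2.76914, -1.578781) − 0.01·(7.117061, -12.241826) = (2.69796939, -1.45636274)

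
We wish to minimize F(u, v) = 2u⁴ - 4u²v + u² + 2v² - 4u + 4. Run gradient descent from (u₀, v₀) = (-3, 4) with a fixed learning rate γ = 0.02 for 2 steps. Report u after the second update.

∇F = (8u³ - 8uv + 2u - 4, -4u² + 4v)
Step 1: at (-3, 4), ∇F = (-130, -20) → (-3, 4) − 0.02·(-130, -20) = (-0.4, 4.4)
Step 2: at (-0.4, 4.4), ∇F = (8.768, 16.96) → (-0.4, 4.4) − 0.02·(8.768, 16.96) = (-0.57536, 4.0608)
u = -0.57536

-0.57536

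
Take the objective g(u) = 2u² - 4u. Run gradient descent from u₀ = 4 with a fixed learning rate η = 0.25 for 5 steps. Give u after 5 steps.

g′(u) = 4u - 4
Step 1: g′(4) = 12; u₁ = 4 − 0.25·12 = 1
Step 2: g′(1) = 0; u₂ = 1 − 0.25·0 = 1
Step 3: g′(1) = 0; u₃ = 1 − 0.25·0 = 1
Step 4: g′(1) = 0; u₄ = 1 − 0.25·0 = 1
Step 5: g′(1) = 0; u₅ = 1 − 0.25·0 = 1

1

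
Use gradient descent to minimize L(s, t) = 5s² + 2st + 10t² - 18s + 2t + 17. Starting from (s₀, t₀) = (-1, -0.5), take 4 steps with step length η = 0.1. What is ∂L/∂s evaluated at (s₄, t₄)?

∇L = (10s + 2t - 18, 2s + 20t + 2)
(s₁, t₁) = (-1, -0.5) − 0.1·(-29, -10) = (1.9, 0.5)
(s₂, t₂) = (1.9, 0.5) − 0.1·(2, 15.8) = (1.7, -1.08)
(s₃, t₃) = (1.7, -1.08) − 0.1·(-3.16, -16.2) = (2.016, 0.54)
(s₄, t₄) = (2.016, 0.54) − 0.1·(3.24, 16.832) = (1.692, -1.1432)
∂L/∂s at (1.692, -1.1432) = -3.3664

-3.3664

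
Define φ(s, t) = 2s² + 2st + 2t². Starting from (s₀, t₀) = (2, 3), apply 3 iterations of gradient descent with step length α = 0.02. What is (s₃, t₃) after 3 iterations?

(1.261312, 2.146048)

∇φ = (4s + 2t, 2s + 4t)
Step 1: at (2, 3), ∇φ = (14, 16) → (2, 3) − 0.02·(14, 16) = (1.72, 2.68)
Step 2: at (1.72, 2.68), ∇φ = (12.24, 14.16) → (1.72, 2.68) − 0.02·(12.24, 14.16) = (1.4752, 2.3968)
Step 3: at (1.4752, 2.3968), ∇φ = (10.6944, 12.5376) → (1.4752, 2.3968) − 0.02·(10.6944, 12.5376) = (1.261312, 2.146048)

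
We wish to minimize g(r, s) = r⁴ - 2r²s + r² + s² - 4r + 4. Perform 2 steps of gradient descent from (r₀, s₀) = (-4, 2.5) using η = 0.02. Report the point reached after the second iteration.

(0.73974272, 2.930944)

∇g = (4r³ - 4rs + 2r - 4, -2r² + 2s)
Step 1: at (-4, 2.5), ∇g = (-228, -27) → (-4, 2.5) − 0.02·(-228, -27) = (0.56, 3.04)
Step 2: at (0.56, 3.04), ∇g = (-8.987136, 5.4528) → (0.56, 3.04) − 0.02·(-8.987136, 5.4528) = (0.73974272, 2.930944)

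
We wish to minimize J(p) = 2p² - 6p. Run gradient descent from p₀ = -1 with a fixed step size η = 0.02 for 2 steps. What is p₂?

J′(p) = 4p - 6
Step 1: J′(-1) = -10; p₁ = -1 − 0.02·(-10) = -0.8
Step 2: J′(-0.8) = -9.2; p₂ = -0.8 − 0.02·(-9.2) = -0.616

-0.616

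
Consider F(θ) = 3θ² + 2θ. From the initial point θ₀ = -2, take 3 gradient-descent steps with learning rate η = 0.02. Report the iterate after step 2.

F′(θ) = 6θ + 2
θ₁ = -2 − 0.02·(-10) = -1.8
θ₂ = -1.8 − 0.02·(-8.8) = -1.624

-1.624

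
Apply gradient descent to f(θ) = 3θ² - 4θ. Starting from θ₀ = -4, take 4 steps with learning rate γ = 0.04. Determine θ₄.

f′(θ) = 6θ - 4
θ₁ = -4 − 0.04·(-28) = -2.88
θ₂ = -2.88 − 0.04·(-21.28) = -2.0288
θ₃ = -2.0288 − 0.04·(-16.1728) = -1.381888
θ₄ = -1.381888 − 0.04·(-12.291328) = -0.89023488

-0.89023488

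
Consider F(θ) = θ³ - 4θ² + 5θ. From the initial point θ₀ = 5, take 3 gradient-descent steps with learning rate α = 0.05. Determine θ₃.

F′(θ) = 3θ² - 8θ + 5
Step 1: F′(5) = 40; θ₁ = 5 − 0.05·40 = 3
Step 2: F′(3) = 8; θ₂ = 3 − 0.05·8 = 2.6
Step 3: F′(2.6) = 4.48; θ₃ = 2.6 − 0.05·4.48 = 2.376

2.376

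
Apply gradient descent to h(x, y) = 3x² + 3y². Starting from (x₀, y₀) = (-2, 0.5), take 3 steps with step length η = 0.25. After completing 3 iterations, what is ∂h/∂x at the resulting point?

1.5

∇h = (6x, 6y)
Step 1: at (-2, 0.5), ∇h = (-12, 3) → (-2, 0.5) − 0.25·(-12, 3) = (1, -0.25)
Step 2: at (1, -0.25), ∇h = (6, -1.5) → (1, -0.25) − 0.25·(6, -1.5) = (-0.5, 0.125)
Step 3: at (-0.5, 0.125), ∇h = (-3, 0.75) → (-0.5, 0.125) − 0.25·(-3, 0.75) = (0.25, -0.0625)
∂h/∂x at (0.25, -0.0625) = 1.5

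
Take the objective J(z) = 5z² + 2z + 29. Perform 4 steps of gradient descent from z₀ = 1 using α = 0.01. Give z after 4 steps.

J′(z) = 10z + 2
Step 1: J′(1) = 12; z₁ = 1 − 0.01·12 = 0.88
Step 2: J′(0.88) = 10.8; z₂ = 0.88 − 0.01·10.8 = 0.772
Step 3: J′(0.772) = 9.72; z₃ = 0.772 − 0.01·9.72 = 0.6748
Step 4: J′(0.6748) = 8.748; z₄ = 0.6748 − 0.01·8.748 = 0.58732

0.58732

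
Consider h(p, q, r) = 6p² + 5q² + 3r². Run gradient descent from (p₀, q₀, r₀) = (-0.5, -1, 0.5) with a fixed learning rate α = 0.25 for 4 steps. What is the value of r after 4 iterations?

0.03125

∇h = (12p, 10q, 6r)
(p₁, q₁, r₁) = (-0.5, -1, 0.5) − 0.25·(-6, -10, 3) = (1, 1.5, -0.25)
(p₂, q₂, r₂) = (1, 1.5, -0.25) − 0.25·(12, 15, -1.5) = (-2, -2.25, 0.125)
(p₃, q₃, r₃) = (-2, -2.25, 0.125) − 0.25·(-24, -22.5, 0.75) = (4, 3.375, -0.0625)
(p₄, q₄, r₄) = (4, 3.375, -0.0625) − 0.25·(48, 33.75, -0.375) = (-8, -5.0625, 0.03125)
r = 0.03125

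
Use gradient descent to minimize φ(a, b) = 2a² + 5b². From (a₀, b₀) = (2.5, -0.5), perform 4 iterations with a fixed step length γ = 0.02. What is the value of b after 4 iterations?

-0.2048

∇φ = (4a, 10b)
(a₁, b₁) = (2.5, -0.5) − 0.02·(10, -5) = (2.3, -0.4)
(a₂, b₂) = (2.3, -0.4) − 0.02·(9.2, -4) = (2.116, -0.32)
(a₃, b₃) = (2.116, -0.32) − 0.02·(8.464, -3.2) = (1.94672, -0.256)
(a₄, b₄) = (1.94672, -0.256) − 0.02·(7.78688, -2.56) = (1.7909824, -0.2048)
b = -0.2048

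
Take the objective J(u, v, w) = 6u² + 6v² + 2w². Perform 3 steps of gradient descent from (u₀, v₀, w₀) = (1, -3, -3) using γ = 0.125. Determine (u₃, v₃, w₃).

(-0.125, 0.375, -0.375)

∇J = (12u, 12v, 4w)
Step 1: at (1, -3, -3), ∇J = (12, -36, -12) → (1, -3, -3) − 0.125·(12, -36, -12) = (-0.5, 1.5, -1.5)
Step 2: at (-0.5, 1.5, -1.5), ∇J = (-6, 18, -6) → (-0.5, 1.5, -1.5) − 0.125·(-6, 18, -6) = (0.25, -0.75, -0.75)
Step 3: at (0.25, -0.75, -0.75), ∇J = (3, -9, -3) → (0.25, -0.75, -0.75) − 0.125·(3, -9, -3) = (-0.125, 0.375, -0.375)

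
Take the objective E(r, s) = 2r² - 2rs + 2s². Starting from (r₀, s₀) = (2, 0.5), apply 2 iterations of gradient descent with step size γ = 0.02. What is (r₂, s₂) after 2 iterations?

(1.7328, 0.5712)

∇E = (4r - 2s, -2r + 4s)
Step 1: at (2, 0.5), ∇E = (7, -2) → (2, 0.5) − 0.02·(7, -2) = (1.86, 0.54)
Step 2: at (1.86, 0.54), ∇E = (6.36, -1.56) → (1.86, 0.54) − 0.02·(6.36, -1.56) = (1.7328, 0.5712)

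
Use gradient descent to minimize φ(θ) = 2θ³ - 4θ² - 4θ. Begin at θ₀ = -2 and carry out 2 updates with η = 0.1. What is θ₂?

-28.496

φ′(θ) = 6θ² - 8θ - 4
Step 1: φ′(-2) = 36; θ₁ = -2 − 0.1·36 = -5.6
Step 2: φ′(-5.6) = 228.96; θ₂ = -5.6 − 0.1·228.96 = -28.496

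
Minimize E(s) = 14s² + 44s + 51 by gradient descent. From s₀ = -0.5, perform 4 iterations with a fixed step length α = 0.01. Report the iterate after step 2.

-1.016

E′(s) = 28s + 44
s₁ = -0.5 − 0.01·30 = -0.8
s₂ = -0.8 − 0.01·21.6 = -1.016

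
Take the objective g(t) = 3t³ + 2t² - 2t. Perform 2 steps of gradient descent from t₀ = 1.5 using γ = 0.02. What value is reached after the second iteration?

0.7883595

g′(t) = 9t² + 4t - 2
Step 1: g′(1.5) = 24.25; t₁ = 1.5 − 0.02·24.25 = 1.015
Step 2: g′(1.015) = 11.332025; t₂ = 1.015 − 0.02·11.332025 = 0.7883595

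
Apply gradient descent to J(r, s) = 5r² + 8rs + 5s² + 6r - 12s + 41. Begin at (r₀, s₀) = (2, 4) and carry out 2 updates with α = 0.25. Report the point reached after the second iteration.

∇J = (10r + 8s + 6, 8r + 10s - 12)
Step 1: at (2, 4), ∇J = (58, 44) → (2, 4) − 0.25·(58, 44) = (-12.5, -7)
Step 2: at (-12.5, -7), ∇J = (-175, -182) → (-12.5, -7) − 0.25·(-175, -182) = (31.25, 38.5)

(31.25, 38.5)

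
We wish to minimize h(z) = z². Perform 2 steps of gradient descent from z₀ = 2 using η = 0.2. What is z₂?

0.72

h′(z) = 2z
Step 1: h′(2) = 4; z₁ = 2 − 0.2·4 = 1.2
Step 2: h′(1.2) = 2.4; z₂ = 1.2 − 0.2·2.4 = 0.72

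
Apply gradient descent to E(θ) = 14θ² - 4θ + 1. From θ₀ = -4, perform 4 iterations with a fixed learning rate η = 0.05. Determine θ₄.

0.0368

E′(θ) = 28θ - 4
Step 1: E′(-4) = -116; θ₁ = -4 − 0.05·(-116) = 1.8
Step 2: E′(1.8) = 46.4; θ₂ = 1.8 − 0.05·46.4 = -0.52
Step 3: E′(-0.52) = -18.56; θ₃ = -0.52 − 0.05·(-18.56) = 0.408
Step 4: E′(0.408) = 7.424; θ₄ = 0.408 − 0.05·7.424 = 0.0368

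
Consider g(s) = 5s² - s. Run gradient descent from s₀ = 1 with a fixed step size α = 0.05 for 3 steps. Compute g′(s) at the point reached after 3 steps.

g′(s) = 10s - 1
Step 1: g′(1) = 9; s₁ = 1 − 0.05·9 = 0.55
Step 2: g′(0.55) = 4.5; s₂ = 0.55 − 0.05·4.5 = 0.325
Step 3: g′(0.325) = 2.25; s₃ = 0.325 − 0.05·2.25 = 0.2125
g′(s) at (0.2125) = 1.125

1.125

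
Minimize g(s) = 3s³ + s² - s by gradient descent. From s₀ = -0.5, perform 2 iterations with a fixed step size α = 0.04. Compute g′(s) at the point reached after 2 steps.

0.414545346064

g′(s) = 9s² + 2s - 1
s₁ = -0.5 − 0.04·0.25 = -0.51
s₂ = -0.51 − 0.04·0.3209 = -0.522836
g′(s) at (-0.522836) = 0.414545346064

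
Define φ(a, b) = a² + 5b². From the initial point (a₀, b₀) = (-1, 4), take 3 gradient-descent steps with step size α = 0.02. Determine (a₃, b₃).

∇φ = (2a, 10b)
Step 1: at (-1, 4), ∇φ = (-2, 40) → (-1, 4) − 0.02·(-2, 40) = (-0.96, 3.2)
Step 2: at (-0.96, 3.2), ∇φ = (-1.92, 32) → (-0.96, 3.2) − 0.02·(-1.92, 32) = (-0.9216, 2.56)
Step 3: at (-0.9216, 2.56), ∇φ = (-1.8432, 25.6) → (-0.9216, 2.56) − 0.02·(-1.8432, 25.6) = (-0.884736, 2.048)

(-0.884736, 2.048)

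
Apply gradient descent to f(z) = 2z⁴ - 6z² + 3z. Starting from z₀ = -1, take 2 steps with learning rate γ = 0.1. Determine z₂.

f′(z) = 8z³ - 12z + 3
Step 1: f′(-1) = 7; z₁ = -1 − 0.1·7 = -1.7
Step 2: f′(-1.7) = -15.904; z₂ = -1.7 − 0.1·(-15.904) = -0.1096

-0.1096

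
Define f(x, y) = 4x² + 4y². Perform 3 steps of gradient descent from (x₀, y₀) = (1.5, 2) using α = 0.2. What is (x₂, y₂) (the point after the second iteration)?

(0.54, 0.72)

∇f = (8x, 8y)
Step 1: at (1.5, 2), ∇f = (12, 16) → (1.5, 2) − 0.2·(12, 16) = (-0.9, -1.2)
Step 2: at (-0.9, -1.2), ∇f = (-7.2, -9.6) → (-0.9, -1.2) − 0.2·(-7.2, -9.6) = (0.54, 0.72)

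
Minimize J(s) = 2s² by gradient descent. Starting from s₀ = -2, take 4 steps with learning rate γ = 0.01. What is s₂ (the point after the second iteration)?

J′(s) = 4s
s₁ = -2 − 0.01·(-8) = -1.92
s₂ = -1.92 − 0.01·(-7.68) = -1.8432

-1.8432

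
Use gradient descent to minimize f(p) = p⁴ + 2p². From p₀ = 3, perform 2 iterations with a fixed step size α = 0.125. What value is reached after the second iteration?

f′(p) = 4p³ + 4p
Step 1: f′(3) = 120; p₁ = 3 − 0.125·120 = -12
Step 2: f′(-12) = -6960; p₂ = -12 − 0.125·(-6960) = 858

858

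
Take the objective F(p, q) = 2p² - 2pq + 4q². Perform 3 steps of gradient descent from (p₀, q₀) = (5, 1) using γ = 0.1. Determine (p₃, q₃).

∇F = (4p - 2q, -2p + 8q)
Step 1: at (5, 1), ∇F = (18, -2) → (5, 1) − 0.1·(18, -2) = (3.2, 1.2)
Step 2: at (3.2, 1.2), ∇F = (10.4, 3.2) → (3.2, 1.2) − 0.1·(10.4, 3.2) = (2.16, 0.88)
Step 3: at (2.16, 0.88), ∇F = (6.88, 2.72) → (2.16, 0.88) − 0.1·(6.88, 2.72) = (1.472, 0.608)

(1.472, 0.608)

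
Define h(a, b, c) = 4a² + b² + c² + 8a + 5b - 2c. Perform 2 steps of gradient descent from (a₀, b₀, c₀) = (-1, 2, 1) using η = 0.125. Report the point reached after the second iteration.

∇h = (8a + 8, 2b + 5, 2c - 2)
(a₁, b₁, c₁) = (-1, 2, 1) − 0.125·(0, 9, 0) = (-1, 0.875, 1)
(a₂, b₂, c₂) = (-1, 0.875, 1) − 0.125·(0, 6.75, 0) = (-1, 0.03125, 1)

(-1, 0.03125, 1)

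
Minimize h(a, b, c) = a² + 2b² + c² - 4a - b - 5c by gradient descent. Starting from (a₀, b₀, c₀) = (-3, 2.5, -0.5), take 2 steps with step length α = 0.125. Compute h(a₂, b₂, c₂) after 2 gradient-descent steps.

∇h = (2a - 4, 4b - 1, 2c - 5)
Step 1: at (-3, 2.5, -0.5), ∇h = (-10, 9, -6) → (-3, 2.5, -0.5) − 0.125·(-10, 9, -6) = (-1.75, 1.375, 0.25)
Step 2: at (-1.75, 1.375, 0.25), ∇h = (-7.5, 4.5, -4.5) → (-1.75, 1.375, 0.25) − 0.125·(-7.5, 4.5, -4.5) = (-0.8125, 0.8125, 0.8125)
h(-0.8125, 0.8125, 0.8125) = 1.015625

1.015625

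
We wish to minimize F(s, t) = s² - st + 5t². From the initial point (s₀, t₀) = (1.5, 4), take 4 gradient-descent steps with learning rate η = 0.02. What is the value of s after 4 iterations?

1.49697048

∇F = (2s - t, -s + 10t)
Step 1: at (1.5, 4), ∇F = (-1, 38.5) → (1.5, 4) − 0.02·(-1, 38.5) = (1.52, 3.23)
Step 2: at (1.52, 3.23), ∇F = (-0.19, 30.78) → (1.52, 3.23) − 0.02·(-0.19, 30.78) = (1.5238, 2.6144)
Step 3: at (1.5238, 2.6144), ∇F = (0.4332, 24.6202) → (1.5238, 2.6144) − 0.02·(0.4332, 24.6202) = (1.515136, 2.121996)
Step 4: at (1.515136, 2.121996), ∇F = (0.908276, 19.704824) → (1.515136, 2.121996) − 0.02·(0.908276, 19.704824) = (1.49697048, 1.72789952)
s = 1.49697048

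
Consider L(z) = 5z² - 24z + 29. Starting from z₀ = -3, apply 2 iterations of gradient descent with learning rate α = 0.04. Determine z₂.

L′(z) = 10z - 24
Step 1: L′(-3) = -54; z₁ = -3 − 0.04·(-54) = -0.84
Step 2: L′(-0.84) = -32.4; z₂ = -0.84 − 0.04·(-32.4) = 0.456

0.456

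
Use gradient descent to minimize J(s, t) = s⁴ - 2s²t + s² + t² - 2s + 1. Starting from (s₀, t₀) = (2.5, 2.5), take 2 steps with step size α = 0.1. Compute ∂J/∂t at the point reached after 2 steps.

∇J = (4s³ - 4st + 2s - 2, -2s² + 2t)
(s₁, t₁) = (2.5, 2.5) − 0.1·(40.5, -7.5) = (-1.55, 3.25)
(s₂, t₂) = (-1.55, 3.25) − 0.1·(0.1545, 1.695) = (-1.56545, 3.0805)
∂J/∂t at (-1.56545, 3.0805) = 1.259732595

1.259732595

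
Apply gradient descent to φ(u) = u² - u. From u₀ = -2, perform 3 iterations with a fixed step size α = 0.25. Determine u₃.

φ′(u) = 2u - 1
Step 1: φ′(-2) = -5; u₁ = -2 − 0.25·(-5) = -0.75
Step 2: φ′(-0.75) = -2.5; u₂ = -0.75 − 0.25·(-2.5) = -0.125
Step 3: φ′(-0.125) = -1.25; u₃ = -0.125 − 0.25·(-1.25) = 0.1875

0.1875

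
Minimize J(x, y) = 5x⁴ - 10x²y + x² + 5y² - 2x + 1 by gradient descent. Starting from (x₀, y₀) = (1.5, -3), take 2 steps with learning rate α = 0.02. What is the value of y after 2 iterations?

-1.00222

∇J = (20x³ - 20xy + 2x - 2, -10x² + 10y)
Step 1: at (1.5, -3), ∇J = (158.5, -52.5) → (1.5, -3) − 0.02·(158.5, -52.5) = (-1.67, -1.95)
Step 2: at (-1.67, -1.95), ∇J = (-163.61926, -47.389) → (-1.67, -1.95) − 0.02·(-163.61926, -47.389) = (1.6023852, -1.00222)
y = -1.00222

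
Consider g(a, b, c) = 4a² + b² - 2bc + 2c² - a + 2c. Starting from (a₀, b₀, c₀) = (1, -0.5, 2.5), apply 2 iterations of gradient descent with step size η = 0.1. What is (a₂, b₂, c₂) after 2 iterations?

(0.16, 0.32, 0.54)

∇g = (8a - 1, 2b - 2c, -2b + 4c + 2)
Step 1: at (1, -0.5, 2.5), ∇g = (7, -6, 13) → (1, -0.5, 2.5) − 0.1·(7, -6, 13) = (0.3, 0.1, 1.2)
Step 2: at (0.3, 0.1, 1.2), ∇g = (1.4, -2.2, 6.6) → (0.3, 0.1, 1.2) − 0.1·(1.4, -2.2, 6.6) = (0.16, 0.32, 0.54)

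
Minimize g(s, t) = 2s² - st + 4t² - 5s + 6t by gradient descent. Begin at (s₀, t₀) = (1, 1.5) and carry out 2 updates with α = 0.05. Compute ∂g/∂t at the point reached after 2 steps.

∇g = (4s - t - 5, -s + 8t + 6)
Step 1: at (1, 1.5), ∇g = (-2.5, 17) → (1, 1.5) − 0.05·(-2.5, 17) = (1.125, 0.65)
Step 2: at (1.125, 0.65), ∇g = (-1.15, 10.075) → (1.125, 0.65) − 0.05·(-1.15, 10.075) = (1.1825, 0.14625)
∂g/∂t at (1.1825, 0.14625) = 5.9875

5.9875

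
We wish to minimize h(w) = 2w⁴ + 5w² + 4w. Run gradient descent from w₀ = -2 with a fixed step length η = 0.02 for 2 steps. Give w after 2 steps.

h′(w) = 8w³ + 10w + 4
w₁ = -2 − 0.02·(-80) = -0.4
w₂ = -0.4 − 0.02·(-0.512) = -0.38976

-0.38976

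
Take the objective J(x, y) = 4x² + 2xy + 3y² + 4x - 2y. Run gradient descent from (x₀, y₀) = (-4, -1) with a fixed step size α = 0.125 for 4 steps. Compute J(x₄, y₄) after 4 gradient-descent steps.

-1.81781005859375

∇J = (8x + 2y + 4, 2x + 6y - 2)
(x₁, y₁) = (-4, -1) − 0.125·(-30, -16) = (-0.25, 1)
(x₂, y₂) = (-0.25, 1) − 0.125·(4, 3.5) = (-0.75, 0.5625)
(x₃, y₃) = (-0.75, 0.5625) − 0.125·(-0.875, -0.125) = (-0.640625, 0.578125)
(x₄, y₄) = (-0.640625, 0.578125) − 0.125·(0.03125, 0.1875) = (-0.64453125, 0.5546875)
J(-0.64453125, 0.5546875) = -1.81781005859375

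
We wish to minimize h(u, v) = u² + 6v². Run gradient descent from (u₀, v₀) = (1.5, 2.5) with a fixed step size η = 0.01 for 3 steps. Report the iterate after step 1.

∇h = (2u, 12v)
Step 1: at (1.5, 2.5), ∇h = (3, 30) → (1.5, 2.5) − 0.01·(3, 30) = (1.47, 2.2)

(1.47, 2.2)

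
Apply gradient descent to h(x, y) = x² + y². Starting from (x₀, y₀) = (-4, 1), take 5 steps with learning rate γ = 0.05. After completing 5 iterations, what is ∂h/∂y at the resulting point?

1.18098

∇h = (2x, 2y)
(x₁, y₁) = (-4, 1) − 0.05·(-8, 2) = (-3.6, 0.9)
(x₂, y₂) = (-3.6, 0.9) − 0.05·(-7.2, 1.8) = (-3.24, 0.81)
(x₃, y₃) = (-3.24, 0.81) − 0.05·(-6.48, 1.62) = (-2.916, 0.729)
(x₄, y₄) = (-2.916, 0.729) − 0.05·(-5.832, 1.458) = (-2.6244, 0.6561)
(x₅, y₅) = (-2.6244, 0.6561) − 0.05·(-5.2488, 1.3122) = (-2.36196, 0.59049)
∂h/∂y at (-2.36196, 0.59049) = 1.18098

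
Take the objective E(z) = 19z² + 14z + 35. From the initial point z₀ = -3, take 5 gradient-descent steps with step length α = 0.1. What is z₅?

452.536

E′(z) = 38z + 14
z₁ = -3 − 0.1·(-100) = 7
z₂ = 7 − 0.1·280 = -21
z₃ = -21 − 0.1·(-784) = 57.4
z₄ = 57.4 − 0.1·2195.2 = -162.12
z₅ = -162.12 − 0.1·(-6146.56) = 452.536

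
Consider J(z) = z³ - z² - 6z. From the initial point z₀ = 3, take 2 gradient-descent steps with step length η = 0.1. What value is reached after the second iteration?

1.725

J′(z) = 3z² - 2z - 6
z₁ = 3 − 0.1·15 = 1.5
z₂ = 1.5 − 0.1·(-2.25) = 1.725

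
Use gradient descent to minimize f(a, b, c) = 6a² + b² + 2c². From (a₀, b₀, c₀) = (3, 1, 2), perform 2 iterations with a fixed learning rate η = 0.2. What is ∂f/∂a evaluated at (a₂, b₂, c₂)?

70.56

∇f = (12a, 2b, 4c)
(a₁, b₁, c₁) = (3, 1, 2) − 0.2·(36, 2, 8) = (-4.2, 0.6, 0.4)
(a₂, b₂, c₂) = (-4.2, 0.6, 0.4) − 0.2·(-50.4, 1.2, 1.6) = (5.88, 0.36, 0.08)
∂f/∂a at (5.88, 0.36, 0.08) = 70.56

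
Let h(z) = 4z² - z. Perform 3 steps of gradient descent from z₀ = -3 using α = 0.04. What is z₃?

-0.8576

h′(z) = 8z - 1
Step 1: h′(-3) = -25; z₁ = -3 − 0.04·(-25) = -2
Step 2: h′(-2) = -17; z₂ = -2 − 0.04·(-17) = -1.32
Step 3: h′(-1.32) = -11.56; z₃ = -1.32 − 0.04·(-11.56) = -0.8576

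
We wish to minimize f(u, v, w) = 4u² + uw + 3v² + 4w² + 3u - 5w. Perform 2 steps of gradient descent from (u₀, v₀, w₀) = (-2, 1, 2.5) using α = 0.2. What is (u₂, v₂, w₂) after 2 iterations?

∇f = (8u + w + 3, 6v, u + 8w - 5)
(u₁, v₁, w₁) = (-2, 1, 2.5) − 0.2·(-10.5, 6, 13) = (0.1, -0.2, -0.1)
(u₂, v₂, w₂) = (0.1, -0.2, -0.1) − 0.2·(3.7, -1.2, -5.7) = (-0.64, 0.04, 1.04)

(-0.64, 0.04, 1.04)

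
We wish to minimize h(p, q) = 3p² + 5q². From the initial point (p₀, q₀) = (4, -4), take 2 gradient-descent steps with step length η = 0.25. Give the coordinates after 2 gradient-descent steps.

∇h = (6p, 10q)
Step 1: at (4, -4), ∇h = (24, -40) → (4, -4) − 0.25·(24, -40) = (-2, 6)
Step 2: at (-2, 6), ∇h = (-12, 60) → (-2, 6) − 0.25·(-12, 60) = (1, -9)

(1, -9)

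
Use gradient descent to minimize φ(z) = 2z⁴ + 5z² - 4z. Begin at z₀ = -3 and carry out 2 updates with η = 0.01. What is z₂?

φ′(z) = 8z³ + 10z - 4
Step 1: φ′(-3) = -250; z₁ = -3 − 0.01·(-250) = -0.5
Step 2: φ′(-0.5) = -10; z₂ = -0.5 − 0.01·(-10) = -0.4

-0.4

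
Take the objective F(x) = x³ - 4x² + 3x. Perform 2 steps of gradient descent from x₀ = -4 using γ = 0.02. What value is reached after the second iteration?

-8.547736

F′(x) = 3x² - 8x + 3
Step 1: F′(-4) = 83; x₁ = -4 − 0.02·83 = -5.66
Step 2: F′(-5.66) = 144.3868; x₂ = -5.66 − 0.02·144.3868 = -8.547736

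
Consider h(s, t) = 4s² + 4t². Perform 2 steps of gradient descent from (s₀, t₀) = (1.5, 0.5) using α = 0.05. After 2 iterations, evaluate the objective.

∇h = (8s, 8t)
(s₁, t₁) = (1.5, 0.5) − 0.05·(12, 4) = (0.9, 0.3)
(s₂, t₂) = (0.9, 0.3) − 0.05·(7.2, 2.4) = (0.54, 0.18)
h(0.54, 0.18) = 1.296

1.296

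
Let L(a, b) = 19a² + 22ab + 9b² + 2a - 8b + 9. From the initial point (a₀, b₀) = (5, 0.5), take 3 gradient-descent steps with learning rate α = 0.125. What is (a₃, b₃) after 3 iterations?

(-626.578125, -401.765625)

∇L = (38a + 22b + 2, 22a + 18b - 8)
(a₁, b₁) = (5, 0.5) − 0.125·(203, 111) = (-20.375, -13.375)
(a₂, b₂) = (-20.375, -13.375) − 0.125·(-1066.5, -697) = (112.9375, 73.75)
(a₃, b₃) = (112.9375, 73.75) − 0.125·(5916.125, 3804.125) = (-626.578125, -401.765625)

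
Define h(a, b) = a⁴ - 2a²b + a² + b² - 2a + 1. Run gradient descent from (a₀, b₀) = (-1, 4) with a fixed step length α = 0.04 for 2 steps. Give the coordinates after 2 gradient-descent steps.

∇h = (4a³ - 4ab + 2a - 2, -2a² + 2b)
Step 1: at (-1, 4), ∇h = (8, 6) → (-1, 4) − 0.04·(8, 6) = (-1.32, 3.76)
Step 2: at (-1.32, 3.76), ∇h = (6.012928, 4.0352) → (-1.32, 3.76) − 0.04·(6.012928, 4.0352) = (-1.56051712, 3.598592)

(-1.56051712, 3.598592)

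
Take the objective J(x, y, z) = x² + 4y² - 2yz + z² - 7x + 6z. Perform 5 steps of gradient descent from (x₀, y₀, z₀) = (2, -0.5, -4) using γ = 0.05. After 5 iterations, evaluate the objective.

-23.4548181222

∇J = (2x - 7, 8y - 2z, -2y + 2z + 6)
Step 1: at (2, -0.5, -4), ∇J = (-3, 4, -1) → (2, -0.5, -4) − 0.05·(-3, 4, -1) = (2.15, -0.7, -3.95)
Step 2: at (2.15, -0.7, -3.95), ∇J = (-2.7, 2.3, -0.5) → (2.15, -0.7, -3.95) − 0.05·(-2.7, 2.3, -0.5) = (2.285, -0.815, -3.925)
Step 3: at (2.285, -0.815, -3.925), ∇J = (-2.43, 1.33, -0.22) → (2.285, -0.815, -3.925) − 0.05·(-2.43, 1.33, -0.22) = (2.4065, -0.8815, -3.914)
Step 4: at (2.4065, -0.8815, -3.914), ∇J = (-2.187, 0.776, -0.065) → (2.4065, -0.8815, -3.914) − 0.05·(-2.187, 0.776, -0.065) = (2.51585, -0.9203, -3.91075)
Step 5: at (2.51585, -0.9203, -3.91075), ∇J = (-1.9683, 0.4591, 0.0191) → (2.51585, -0.9203, -3.91075) − 0.05·(-1.9683, 0.4591, 0.0191) = (2.614265, -0.943255, -3.911705)
J(2.614265, -0.943255, -3.911705) = -23.4548181222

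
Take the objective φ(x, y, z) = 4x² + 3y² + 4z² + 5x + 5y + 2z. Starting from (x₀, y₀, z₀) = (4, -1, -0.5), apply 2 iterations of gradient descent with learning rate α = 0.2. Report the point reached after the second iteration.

(1.04, -0.84, -0.34)

∇φ = (8x + 5, 6y + 5, 8z + 2)
(x₁, y₁, z₁) = (4, -1, -0.5) − 0.2·(37, -1, -2) = (-3.4, -0.8, -0.1)
(x₂, y₂, z₂) = (-3.4, -0.8, -0.1) − 0.2·(-22.2, 0.2, 1.2) = (1.04, -0.84, -0.34)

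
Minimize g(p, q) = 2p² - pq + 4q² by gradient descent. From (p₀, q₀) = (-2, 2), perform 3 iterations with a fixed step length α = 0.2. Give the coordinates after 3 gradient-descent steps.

∇g = (4p - q, -p + 8q)
(p₁, q₁) = (-2, 2) − 0.2·(-10, 18) = (0, -1.6)
(p₂, q₂) = (0, -1.6) − 0.2·(1.6, -12.8) = (-0.32, 0.96)
(p₃, q₃) = (-0.32, 0.96) − 0.2·(-2.24, 8) = (0.128, -0.64)

(0.128, -0.64)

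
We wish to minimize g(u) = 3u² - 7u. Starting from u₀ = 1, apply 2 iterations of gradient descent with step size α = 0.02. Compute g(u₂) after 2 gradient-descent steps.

g′(u) = 6u - 7
u₁ = 1 − 0.02·(-1) = 1.02
u₂ = 1.02 − 0.02·(-0.88) = 1.0376
g(1.0376) = -4.03335872

-4.03335872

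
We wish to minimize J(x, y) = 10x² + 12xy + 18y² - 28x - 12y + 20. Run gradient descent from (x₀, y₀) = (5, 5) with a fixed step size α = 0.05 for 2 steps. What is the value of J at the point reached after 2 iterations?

1290.9376

∇J = (20x + 12y - 28, 12x + 36y - 12)
Step 1: at (5, 5), ∇J = (132, 228) → (5, 5) − 0.05·(132, 228) = (-1.6, -6.4)
Step 2: at (-1.6, -6.4), ∇J = (-136.8, -261.6) → (-1.6, -6.4) − 0.05·(-136.8, -261.6) = (5.24, 6.68)
J(5.24, 6.68) = 1290.9376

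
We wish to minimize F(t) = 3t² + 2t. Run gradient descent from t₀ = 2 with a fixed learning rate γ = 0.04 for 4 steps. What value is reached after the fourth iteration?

0.44511744

F′(t) = 6t + 2
t₁ = 2 − 0.04·14 = 1.44
t₂ = 1.44 − 0.04·10.64 = 1.0144
t₃ = 1.0144 − 0.04·8.0864 = 0.690944
t₄ = 0.690944 − 0.04·6.145664 = 0.44511744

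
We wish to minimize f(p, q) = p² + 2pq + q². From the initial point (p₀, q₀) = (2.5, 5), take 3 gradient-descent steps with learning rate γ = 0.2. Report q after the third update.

1.28

∇f = (2p + 2q, 2p + 2q)
Step 1: at (2.5, 5), ∇f = (15, 15) → (2.5, 5) − 0.2·(15, 15) = (-0.5, 2)
Step 2: at (-0.5, 2), ∇f = (3, 3) → (-0.5, 2) − 0.2·(3, 3) = (-1.1, 1.4)
Step 3: at (-1.1, 1.4), ∇f = (0.6, 0.6) → (-1.1, 1.4) − 0.2·(0.6, 0.6) = (-1.22, 1.28)
q = 1.28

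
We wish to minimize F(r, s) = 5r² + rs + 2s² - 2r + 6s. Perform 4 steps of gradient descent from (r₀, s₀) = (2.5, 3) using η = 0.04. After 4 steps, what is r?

∇F = (10r + s - 2, r + 4s + 6)
(r₁, s₁) = (2.5, 3) − 0.04·(26, 20.5) = (1.46, 2.18)
(r₂, s₂) = (1.46, 2.18) − 0.04·(14.78, 16.18) = (0.8688, 1.5328)
(r₃, s₃) = (0.8688, 1.5328) − 0.04·(8.2208, 13) = (0.539968, 1.0128)
(r₄, s₄) = (0.539968, 1.0128) − 0.04·(4.41248, 10.591168) = (0.3634688, 0.58915328)
r = 0.3634688

0.3634688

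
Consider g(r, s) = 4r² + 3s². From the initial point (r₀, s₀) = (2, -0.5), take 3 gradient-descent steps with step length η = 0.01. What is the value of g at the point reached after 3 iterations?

∇g = (8r, 6s)
Step 1: at (2, -0.5), ∇g = (16, -3) → (2, -0.5) − 0.01·(16, -3) = (1.84, -0.47)
Step 2: at (1.84, -0.47), ∇g = (14.72, -2.82) → (1.84, -0.47) − 0.01·(14.72, -2.82) = (1.6928, -0.4418)
Step 3: at (1.6928, -0.4418), ∇g = (13.5424, -2.6508) → (1.6928, -0.4418) − 0.01·(13.5424, -2.6508) = (1.557376, -0.415292)
g(1.557376, -0.415292) = 10.219082357296

10.219082357296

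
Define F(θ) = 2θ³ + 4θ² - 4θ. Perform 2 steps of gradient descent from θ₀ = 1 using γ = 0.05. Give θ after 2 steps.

F′(θ) = 6θ² + 8θ - 4
Step 1: F′(1) = 10; θ₁ = 1 − 0.05·10 = 0.5
Step 2: F′(0.5) = 1.5; θ₂ = 0.5 − 0.05·1.5 = 0.425

0.425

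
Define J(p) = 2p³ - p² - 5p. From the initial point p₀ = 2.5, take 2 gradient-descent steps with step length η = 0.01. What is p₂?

2.0224625

J′(p) = 6p² - 2p - 5
Step 1: J′(2.5) = 27.5; p₁ = 2.5 − 0.01·27.5 = 2.225
Step 2: J′(2.225) = 20.25375; p₂ = 2.225 − 0.01·20.25375 = 2.0224625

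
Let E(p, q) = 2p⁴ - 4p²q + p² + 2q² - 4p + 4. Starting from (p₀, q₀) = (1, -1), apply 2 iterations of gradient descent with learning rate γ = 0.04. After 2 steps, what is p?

0.44179712

∇E = (8p³ - 8pq + 2p - 4, -4p² + 4q)
(p₁, q₁) = (1, -1) − 0.04·(14, -8) = (0.44, -0.68)
(p₂, q₂) = (0.44, -0.68) − 0.04·(-0.044928, -3.4944) = (0.44179712, -0.540224)
p = 0.44179712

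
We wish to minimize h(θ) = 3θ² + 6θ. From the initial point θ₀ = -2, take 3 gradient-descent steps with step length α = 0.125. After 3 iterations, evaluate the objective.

h′(θ) = 6θ + 6
Step 1: h′(-2) = -6; θ₁ = -2 − 0.125·(-6) = -1.25
Step 2: h′(-1.25) = -1.5; θ₂ = -1.25 − 0.125·(-1.5) = -1.0625
Step 3: h′(-1.0625) = -0.375; θ₃ = -1.0625 − 0.125·(-0.375) = -1.015625
h(-1.015625) = -2.999267578125

-2.999267578125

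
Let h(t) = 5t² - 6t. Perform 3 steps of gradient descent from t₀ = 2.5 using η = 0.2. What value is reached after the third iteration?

-1.3

h′(t) = 10t - 6
t₁ = 2.5 − 0.2·19 = -1.3
t₂ = -1.3 − 0.2·(-19) = 2.5
t₃ = 2.5 − 0.2·19 = -1.3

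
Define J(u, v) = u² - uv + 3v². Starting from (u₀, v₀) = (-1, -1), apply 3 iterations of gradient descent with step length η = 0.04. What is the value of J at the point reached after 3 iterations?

∇J = (2u - v, -u + 6v)
Step 1: at (-1, -1), ∇J = (-1, -5) → (-1, -1) − 0.04·(-1, -5) = (-0.96, -0.8)
Step 2: at (-0.96, -0.8), ∇J = (-1.12, -3.84) → (-0.96, -0.8) − 0.04·(-1.12, -3.84) = (-0.9152, -0.6464)
Step 3: at (-0.9152, -0.6464), ∇J = (-1.184, -2.9632) → (-0.9152, -0.6464) − 0.04·(-1.184, -2.9632) = (-0.86784, -0.527872)
J(-0.86784, -0.527872) = 1.130984374272

1.130984374272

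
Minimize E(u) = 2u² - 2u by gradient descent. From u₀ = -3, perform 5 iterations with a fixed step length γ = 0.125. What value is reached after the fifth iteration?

0.390625

E′(u) = 4u - 2
u₁ = -3 − 0.125·(-14) = -1.25
u₂ = -1.25 − 0.125·(-7) = -0.375
u₃ = -0.375 − 0.125·(-3.5) = 0.0625
u₄ = 0.0625 − 0.125·(-1.75) = 0.28125
u₅ = 0.28125 − 0.125·(-0.875) = 0.390625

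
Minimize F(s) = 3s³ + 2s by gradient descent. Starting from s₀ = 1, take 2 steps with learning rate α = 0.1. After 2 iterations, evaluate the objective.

-0.706510887

F′(s) = 9s² + 2
s₁ = 1 − 0.1·11 = -0.1
s₂ = -0.1 − 0.1·2.09 = -0.309
F(-0.309) = -0.706510887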